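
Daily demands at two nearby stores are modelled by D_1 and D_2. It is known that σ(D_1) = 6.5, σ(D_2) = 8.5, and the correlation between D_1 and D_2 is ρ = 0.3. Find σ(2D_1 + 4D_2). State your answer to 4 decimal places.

Var(D_1) = (6.5)² = 42.25;  Var(D_2) = (8.5)² = 72.25
Cov(D_1,D_2) = ρ·σ(D_1)·σ(D_2) = 0.3·6.5·8.5 = 16.575
Var(2D_1 + 4D_2) = (2)²·Var(D_1) + (4)²·Var(D_2) + 2·(2)·(4)·Cov(D_1,D_2)
= 4·42.25 + 16·72.25 + 16·16.575 = 1590.2
σ(2D_1 + 4D_2) = √1590.2 ≈ 39.8773

39.8773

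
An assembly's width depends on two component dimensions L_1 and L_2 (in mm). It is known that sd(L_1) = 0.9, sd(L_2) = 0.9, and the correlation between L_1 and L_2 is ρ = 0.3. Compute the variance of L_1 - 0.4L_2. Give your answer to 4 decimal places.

Var(L_1) = (0.9)² = 0.81;  Var(L_2) = (0.9)² = 0.81
Cov(L_1,L_2) = ρ·sd(L_1)·sd(L_2) = 0.3·0.9·0.9 = 0.243
Var(L_1 - 0.4L_2) = (1)²·Var(L_1) + (-0.4)²·Var(L_2) + 2·(1)·(-0.4)·Cov(L_1,L_2)
= 1·0.81 + 0.16·0.81 + -0.8·0.243 = 0.7452

0.7452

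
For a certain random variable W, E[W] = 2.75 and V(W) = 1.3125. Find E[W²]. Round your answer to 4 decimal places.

E[W²] = V(W) + (E[W])² = 1.3125 + (2.75)² = 8.875

8.8750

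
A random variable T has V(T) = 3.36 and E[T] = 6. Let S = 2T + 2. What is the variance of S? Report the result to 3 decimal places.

13.440

V(2T + 2) = (2)²·V(T) = 4·3.36 = 13.44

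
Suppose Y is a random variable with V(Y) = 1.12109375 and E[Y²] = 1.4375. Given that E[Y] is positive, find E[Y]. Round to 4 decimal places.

0.5625

(E[Y])² = E[Y²] − V(Y) = 1.4375 − 1.12109375 = 0.31640625
E[Y] = √0.31640625 = 0.5625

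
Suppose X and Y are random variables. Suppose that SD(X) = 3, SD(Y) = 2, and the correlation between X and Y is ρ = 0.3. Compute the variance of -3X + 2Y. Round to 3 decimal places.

V(X) = (3)² = 9;  V(Y) = (2)² = 4
cov(X,Y) = ρ·SD(X)·SD(Y) = 0.3·3·2 = 1.8
V(-3X + 2Y) = (-3)²·V(X) + (2)²·V(Y) + 2·(-3)·(2)·cov(X,Y)
= 9·9 + 4·4 + -12·1.8 = 75.4

75.400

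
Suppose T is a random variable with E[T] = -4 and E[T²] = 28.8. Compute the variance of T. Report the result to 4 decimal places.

12.8000

V(T) = 28.8 − (-4)² = 12.8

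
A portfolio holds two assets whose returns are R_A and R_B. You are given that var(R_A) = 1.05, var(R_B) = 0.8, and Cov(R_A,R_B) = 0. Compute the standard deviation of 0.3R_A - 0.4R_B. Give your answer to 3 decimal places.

var(0.3R_A - 0.4R_B) = (0.3)²·var(R_A) + (-0.4)²·var(R_B) + 2·(0.3)·(-0.4)·Cov(R_A,R_B)
= 0.09·1.05 + 0.16·0.8 + -0.24·0 = 0.2225
SD(0.3R_A - 0.4R_B) = √0.2225 ≈ 0.472

0.472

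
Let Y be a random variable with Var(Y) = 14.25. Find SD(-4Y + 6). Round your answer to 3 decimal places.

15.100

Var(-4Y + 6) = (-4)²·14.25 = 228
SD(-4Y + 6) = √228 ≈ 15.100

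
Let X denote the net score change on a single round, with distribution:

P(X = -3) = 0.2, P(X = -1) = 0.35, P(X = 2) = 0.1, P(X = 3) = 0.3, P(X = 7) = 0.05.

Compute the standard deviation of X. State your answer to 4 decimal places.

E[X] = (-3)(0.2) + (-1)(0.35) + (2)(0.1) + (3)(0.3) + (7)(0.05) = 0.5
E[X²] = (-3)²(0.2) + (-1)²(0.35) + (2)²(0.1) + (3)²(0.3) + (7)²(0.05) = 7.7
V(X) = E[X²] − (E[X])² = 7.7 − (0.5)² = 7.45
σ(X) = √7.45 ≈ 2.7295

2.7295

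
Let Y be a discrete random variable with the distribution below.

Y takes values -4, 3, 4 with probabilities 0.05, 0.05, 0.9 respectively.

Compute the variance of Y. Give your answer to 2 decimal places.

3.05

E[Y] = (-4)(0.05) + (3)(0.05) + (4)(0.9) = 3.55
E[Y²] = (-4)²(0.05) + (3)²(0.05) + (4)²(0.9) = 15.65
var(Y) = E[Y²] − (E[Y])² = 15.65 − (3.55)² = 3.0475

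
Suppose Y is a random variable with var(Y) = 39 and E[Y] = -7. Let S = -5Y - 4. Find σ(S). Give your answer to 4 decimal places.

var(-5Y - 4) = (-5)²·39 = 975
σ(S) = √975 ≈ 31.2250

31.2250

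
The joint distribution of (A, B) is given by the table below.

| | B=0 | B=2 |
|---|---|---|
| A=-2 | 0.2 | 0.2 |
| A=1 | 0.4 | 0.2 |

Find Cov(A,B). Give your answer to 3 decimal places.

E[A] = -0.2,  E[B] = 0.8
E[AB] = -0.4
Cov(A,B) = E[AB] − E[A]E[B] = -0.4 − (-0.2)(0.8) = -0.24

-0.240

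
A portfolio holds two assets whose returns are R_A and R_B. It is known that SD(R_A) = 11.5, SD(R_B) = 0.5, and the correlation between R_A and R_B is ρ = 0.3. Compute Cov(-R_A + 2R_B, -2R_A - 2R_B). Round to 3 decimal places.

var(R_A) = (11.5)² = 132.25;  var(R_B) = (0.5)² = 0.25
Cov(R_A,R_B) = ρ·SD(R_A)·SD(R_B) = 0.3·11.5·0.5 = 1.725
Cov(-R_A + 2R_B, -2R_A - 2R_B) = (-1)(-2)var(R_A) + (2)(-2)var(R_B) + [(-1)(-2) + (2)(-2)]Cov(R_A,R_B)
= 2·132.25 + -4·0.25 + -2·1.725 = 260.05

260.050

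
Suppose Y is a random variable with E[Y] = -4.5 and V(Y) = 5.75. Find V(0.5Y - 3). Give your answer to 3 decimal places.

1.438

V(0.5Y - 3) = (0.5)²·V(Y) = 0.25·5.75 = 1.4375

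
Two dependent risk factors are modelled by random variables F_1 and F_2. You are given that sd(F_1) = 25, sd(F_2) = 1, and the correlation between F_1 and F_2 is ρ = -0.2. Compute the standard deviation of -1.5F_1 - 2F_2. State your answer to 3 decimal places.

V(F_1) = (25)² = 625;  V(F_2) = (1)² = 1
Cov(F_1,F_2) = ρ·sd(F_1)·sd(F_2) = -0.2·25·1 = -5
V(-1.5F_1 - 2F_2) = (-1.5)²·V(F_1) + (-2)²·V(F_2) + 2·(-1.5)·(-2)·Cov(F_1,F_2)
= 2.25·625 + 4·1 + 6·-5 = 1380.25
sd(-1.5F_1 - 2F_2) = √1380.25 ≈ 37.152

37.152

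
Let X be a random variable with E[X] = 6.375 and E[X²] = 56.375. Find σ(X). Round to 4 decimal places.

var(X) = 56.375 − (6.375)² = 15.734375
σ(X) = √15.734375 ≈ 3.9667

3.9667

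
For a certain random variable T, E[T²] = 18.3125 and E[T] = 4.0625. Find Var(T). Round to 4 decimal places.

Var(T) = 18.3125 − (4.0625)² = 1.80859375

1.8086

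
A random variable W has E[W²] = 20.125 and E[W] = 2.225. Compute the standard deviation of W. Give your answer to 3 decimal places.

Var(W) = 20.125 − (2.225)² = 15.174375
SD(W) = √15.174375 ≈ 3.895

3.895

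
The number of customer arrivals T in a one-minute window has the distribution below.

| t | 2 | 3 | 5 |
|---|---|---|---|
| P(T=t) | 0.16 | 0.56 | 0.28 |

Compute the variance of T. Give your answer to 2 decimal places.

E[T] = (2)(0.16) + (3)(0.56) + (5)(0.28) = 3.4
E[T²] = (2)²(0.16) + (3)²(0.56) + (5)²(0.28) = 12.68
Var(T) = E[T²] − (E[T])² = 12.68 − (3.4)² = 1.12

1.12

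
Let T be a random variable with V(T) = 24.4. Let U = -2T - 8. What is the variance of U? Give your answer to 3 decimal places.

97.600

V(-2T - 8) = (-2)²·V(T) = 4·24.4 = 97.6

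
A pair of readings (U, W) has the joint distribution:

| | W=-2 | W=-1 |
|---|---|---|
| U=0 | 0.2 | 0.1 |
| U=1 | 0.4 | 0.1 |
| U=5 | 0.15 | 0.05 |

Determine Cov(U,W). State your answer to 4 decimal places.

-0.0250

E[U] = 1.5,  E[W] = -1.75
E[UW] = -2.65
Cov(U,W) = E[UW] − E[U]E[W] = -2.65 − (1.5)(-1.75) = -0.025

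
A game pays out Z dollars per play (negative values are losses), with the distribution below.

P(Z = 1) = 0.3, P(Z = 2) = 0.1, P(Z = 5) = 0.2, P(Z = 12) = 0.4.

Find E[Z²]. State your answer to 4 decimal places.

63.3000

E[Z²] = (1)²(0.3) + (2)²(0.1) + (5)²(0.2) + (12)²(0.4) = 63.3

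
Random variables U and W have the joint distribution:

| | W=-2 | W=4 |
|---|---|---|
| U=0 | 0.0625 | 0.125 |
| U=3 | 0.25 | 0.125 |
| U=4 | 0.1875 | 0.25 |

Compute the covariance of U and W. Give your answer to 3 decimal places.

-0.375

E[U] = 2.875,  E[W] = 1
E[UW] = 2.5
Cov(U,W) = E[UW] − E[U]E[W] = 2.5 − (2.875)(1) = -0.375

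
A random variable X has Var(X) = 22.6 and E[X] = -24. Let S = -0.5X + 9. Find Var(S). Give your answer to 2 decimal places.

Var(-0.5X + 9) = (-0.5)²·Var(X) = 0.25·22.6 = 5.65

5.65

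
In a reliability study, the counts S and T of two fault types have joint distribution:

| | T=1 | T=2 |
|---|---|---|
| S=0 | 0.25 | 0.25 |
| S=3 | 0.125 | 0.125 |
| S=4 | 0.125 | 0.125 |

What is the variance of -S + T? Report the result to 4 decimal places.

E[S] = 1.75,  E[T] = 1.5,  E[ST] = 2.625
V(S) = 6.25 − (1.75)² = 3.1875;  V(T) = 2.5 − (1.5)² = 0.25
Cov(S,T) = 2.625 − (1.75)(1.5) = 0
V(-S + T) = (-1)²·3.1875 + (1)²·0.25 + 2·(-1)·(1)·0 = 3.4375

3.4375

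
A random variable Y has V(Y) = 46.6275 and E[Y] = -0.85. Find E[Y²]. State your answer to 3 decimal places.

47.350

E[Y²] = V(Y) + (E[Y])² = 46.6275 + (-0.85)² = 47.35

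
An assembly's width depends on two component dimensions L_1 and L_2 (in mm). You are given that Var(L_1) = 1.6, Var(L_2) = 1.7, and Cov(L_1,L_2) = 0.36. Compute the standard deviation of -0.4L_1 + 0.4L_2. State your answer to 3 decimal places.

0.642

Var(-0.4L_1 + 0.4L_2) = (-0.4)²·Var(L_1) + (0.4)²·Var(L_2) + 2·(-0.4)·(0.4)·Cov(L_1,L_2)
= 0.16·1.6 + 0.16·1.7 + -0.32·0.36 = 0.4128
sd(-0.4L_1 + 0.4L_2) = √0.4128 ≈ 0.642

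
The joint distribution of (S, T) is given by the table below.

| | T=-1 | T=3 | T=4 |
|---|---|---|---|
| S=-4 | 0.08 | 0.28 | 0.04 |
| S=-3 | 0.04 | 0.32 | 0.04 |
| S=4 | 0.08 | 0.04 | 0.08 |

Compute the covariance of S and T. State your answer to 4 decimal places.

E[S] = -2,  E[T] = 2.36
E[ST] = -5.48
cov(S,T) = E[ST] − E[S]E[T] = -5.48 − (-2)(2.36) = -0.76

-0.7600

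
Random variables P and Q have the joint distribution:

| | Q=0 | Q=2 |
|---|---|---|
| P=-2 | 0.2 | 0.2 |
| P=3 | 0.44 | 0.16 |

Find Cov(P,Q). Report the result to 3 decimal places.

-0.560

E[P] = 1,  E[Q] = 0.72
E[PQ] = 0.16
Cov(P,Q) = E[PQ] − E[P]E[Q] = 0.16 − (1)(0.72) = -0.56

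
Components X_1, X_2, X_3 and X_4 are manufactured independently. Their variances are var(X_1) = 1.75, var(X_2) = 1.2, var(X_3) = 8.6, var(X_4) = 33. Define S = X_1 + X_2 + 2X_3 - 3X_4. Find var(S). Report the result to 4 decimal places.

334.3500

By independence, var(S) = (1)²var(X_1) + (1)²var(X_2) + (2)²var(X_3) + (-3)²var(X_4)
= (1)²·1.75 + (1)²·1.2 + (2)²·8.6 + (-3)²·33 = 334.35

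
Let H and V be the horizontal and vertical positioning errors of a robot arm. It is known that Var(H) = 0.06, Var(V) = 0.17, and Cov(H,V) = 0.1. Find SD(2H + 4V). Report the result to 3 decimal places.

Var(2H + 4V) = (2)²·Var(H) + (4)²·Var(V) + 2·(2)·(4)·Cov(H,V)
= 4·0.06 + 16·0.17 + 16·0.1 = 4.56
SD(2H + 4V) = √4.56 ≈ 2.135

2.135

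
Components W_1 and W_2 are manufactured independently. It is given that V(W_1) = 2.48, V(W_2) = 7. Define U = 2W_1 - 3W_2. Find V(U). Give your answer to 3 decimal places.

By independence, V(U) = (2)²V(W_1) + (-3)²V(W_2)
= (2)²·2.48 + (-3)²·7 = 72.92

72.920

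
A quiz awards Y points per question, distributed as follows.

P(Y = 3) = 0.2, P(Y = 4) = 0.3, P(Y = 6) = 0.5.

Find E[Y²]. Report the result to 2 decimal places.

E[Y²] = (3)²(0.2) + (4)²(0.3) + (6)²(0.5) = 24.6

24.60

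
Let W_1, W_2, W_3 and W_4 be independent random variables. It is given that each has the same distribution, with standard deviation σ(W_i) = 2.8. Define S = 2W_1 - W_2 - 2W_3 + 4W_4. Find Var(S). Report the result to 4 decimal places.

Var(W_i) = (2.8)² = 7.84
By independence, Var(S) = (2)²Var(W_1) + (-1)²Var(W_2) + (-2)²Var(W_3) + (4)²Var(W_4)
= (2)²·7.84 + (-1)²·7.84 + (-2)²·7.84 + (4)²·7.84 = 196

196.0000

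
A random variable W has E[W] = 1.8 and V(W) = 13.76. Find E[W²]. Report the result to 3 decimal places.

17.000

E[W²] = V(W) + (E[W])² = 13.76 + (1.8)² = 17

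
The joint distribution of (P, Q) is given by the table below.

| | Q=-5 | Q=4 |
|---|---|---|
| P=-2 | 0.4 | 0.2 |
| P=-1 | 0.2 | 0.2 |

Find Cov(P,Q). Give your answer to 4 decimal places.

0.3600

E[P] = -1.6,  E[Q] = -1.4
E[PQ] = 2.6
Cov(P,Q) = E[PQ] − E[P]E[Q] = 2.6 − (-1.6)(-1.4) = 0.36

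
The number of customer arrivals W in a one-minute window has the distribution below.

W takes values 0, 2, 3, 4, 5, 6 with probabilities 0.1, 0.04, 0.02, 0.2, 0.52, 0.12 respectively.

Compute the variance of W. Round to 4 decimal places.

E[W] = (0)(0.1) + (2)(0.04) + (3)(0.02) + (4)(0.2) + (5)(0.52) + (6)(0.12) = 4.26
E[W²] = (0)²(0.1) + (2)²(0.04) + (3)²(0.02) + (4)²(0.2) + (5)²(0.52) + (6)²(0.12) = 20.86
Var(W) = E[W²] − (E[W])² = 20.86 − (4.26)² = 2.7124

2.7124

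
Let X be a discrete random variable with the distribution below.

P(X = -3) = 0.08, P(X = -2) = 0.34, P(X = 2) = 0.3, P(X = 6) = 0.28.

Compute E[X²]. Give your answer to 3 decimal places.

E[X²] = (-3)²(0.08) + (-2)²(0.34) + (2)²(0.3) + (6)²(0.28) = 13.36

13.360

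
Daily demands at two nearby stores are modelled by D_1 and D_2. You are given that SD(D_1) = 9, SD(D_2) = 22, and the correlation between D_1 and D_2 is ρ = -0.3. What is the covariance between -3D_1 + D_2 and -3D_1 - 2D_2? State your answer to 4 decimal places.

-417.2000

var(D_1) = (9)² = 81;  var(D_2) = (22)² = 484
Cov(D_1,D_2) = ρ·SD(D_1)·SD(D_2) = -0.3·9·22 = -59.4
Cov(-3D_1 + D_2, -3D_1 - 2D_2) = (-3)(-3)var(D_1) + (1)(-2)var(D_2) + [(-3)(-2) + (1)(-3)]Cov(D_1,D_2)
= 9·81 + -2·484 + 3·-59.4 = -417.2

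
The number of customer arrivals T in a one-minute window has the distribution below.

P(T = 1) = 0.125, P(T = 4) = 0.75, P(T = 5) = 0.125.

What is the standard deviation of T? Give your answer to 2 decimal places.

E[T] = (1)(0.125) + (4)(0.75) + (5)(0.125) = 3.75
E[T²] = (1)²(0.125) + (4)²(0.75) + (5)²(0.125) = 15.25
var(T) = E[T²] − (E[T])² = 15.25 − (3.75)² = 1.1875
SD(T) = √1.1875 ≈ 1.09

1.09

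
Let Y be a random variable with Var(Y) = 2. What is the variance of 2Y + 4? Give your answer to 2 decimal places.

8.00

Var(2Y + 4) = (2)²·Var(Y) = 4·2 = 8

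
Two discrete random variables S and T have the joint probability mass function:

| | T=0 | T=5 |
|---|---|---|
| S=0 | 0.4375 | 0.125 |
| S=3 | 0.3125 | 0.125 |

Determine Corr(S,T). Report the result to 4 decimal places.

0.0727

E[S] = 1.3125,  E[T] = 1.25
E[ST] = 1.875
Cov(S,T) = E[ST] − E[S]E[T] = 1.875 − (1.3125)(1.25) = 0.234375
Var(S) = 2.21484375,  Var(T) = 4.6875
ρ = 0.234375 / √(2.21484375·4.6875) ≈ 0.0727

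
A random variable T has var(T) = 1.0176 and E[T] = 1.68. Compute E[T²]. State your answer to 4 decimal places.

E[T²] = var(T) + (E[T])² = 1.0176 + (1.68)² = 3.84

3.8400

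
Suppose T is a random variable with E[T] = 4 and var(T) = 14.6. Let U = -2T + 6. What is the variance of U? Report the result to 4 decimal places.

var(-2T + 6) = (-2)²·var(T) = 4·14.6 = 58.4

58.4000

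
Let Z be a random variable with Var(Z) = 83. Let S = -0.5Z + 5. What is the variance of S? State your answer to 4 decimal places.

20.7500

Var(-0.5Z + 5) = (-0.5)²·Var(Z) = 0.25·83 = 20.75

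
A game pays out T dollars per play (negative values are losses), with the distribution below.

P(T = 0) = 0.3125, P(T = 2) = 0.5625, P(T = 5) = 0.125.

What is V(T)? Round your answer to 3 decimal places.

2.313

E[T] = (0)(0.3125) + (2)(0.5625) + (5)(0.125) = 1.75
E[T²] = (0)²(0.3125) + (2)²(0.5625) + (5)²(0.125) = 5.375
V(T) = E[T²] − (E[T])² = 5.375 − (1.75)² = 2.3125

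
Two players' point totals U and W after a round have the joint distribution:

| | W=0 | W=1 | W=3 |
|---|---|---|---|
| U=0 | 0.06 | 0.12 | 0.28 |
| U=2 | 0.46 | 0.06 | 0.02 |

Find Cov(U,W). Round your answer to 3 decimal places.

E[U] = 1.08,  E[W] = 1.08
E[UW] = 0.24
Cov(U,W) = E[UW] − E[U]E[W] = 0.24 − (1.08)(1.08) = -0.9264

-0.926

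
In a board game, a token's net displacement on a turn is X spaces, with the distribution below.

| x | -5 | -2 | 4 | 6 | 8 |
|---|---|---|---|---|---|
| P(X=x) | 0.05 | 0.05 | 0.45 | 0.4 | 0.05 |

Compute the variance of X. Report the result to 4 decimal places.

8.1875

E[X] = (-5)(0.05) + (-2)(0.05) + (4)(0.45) + (6)(0.4) + (8)(0.05) = 4.25
E[X²] = (-5)²(0.05) + (-2)²(0.05) + (4)²(0.45) + (6)²(0.4) + (8)²(0.05) = 26.25
Var(X) = E[X²] − (E[X])² = 26.25 − (4.25)² = 8.1875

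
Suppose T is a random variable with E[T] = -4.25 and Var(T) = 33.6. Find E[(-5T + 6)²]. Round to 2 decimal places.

E[-5T + 6] = -5·-4.25 + 6 = 27.25
Var(-5T + 6) = (-5)²·33.6 = 840
E[(-5T + 6)²] = Var((-5T + 6)) + (E[(-5T + 6)])² = 840 + (27.25)² = 1582.5625

1582.56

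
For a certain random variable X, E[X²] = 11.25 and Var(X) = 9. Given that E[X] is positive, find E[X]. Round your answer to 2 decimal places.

(E[X])² = E[X²] − Var(X) = 11.25 − 9 = 2.25
E[X] = √2.25 = 1.5

1.50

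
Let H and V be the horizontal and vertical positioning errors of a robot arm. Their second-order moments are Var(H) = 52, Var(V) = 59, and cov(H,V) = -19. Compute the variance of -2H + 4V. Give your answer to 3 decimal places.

1456.000

Var(-2H + 4V) = (-2)²·Var(H) + (4)²·Var(V) + 2·(-2)·(4)·cov(H,V)
= 4·52 + 16·59 + -16·-19 = 1456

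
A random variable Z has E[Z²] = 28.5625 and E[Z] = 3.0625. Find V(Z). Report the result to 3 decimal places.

V(Z) = 28.5625 − (3.0625)² = 19.18359375

19.184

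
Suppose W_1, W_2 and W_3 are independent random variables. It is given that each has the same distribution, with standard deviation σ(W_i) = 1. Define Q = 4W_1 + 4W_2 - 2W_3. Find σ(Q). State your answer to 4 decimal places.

6.0000

Var(W_i) = (1)² = 1
By independence, Var(Q) = (4)²Var(W_1) + (4)²Var(W_2) + (-2)²Var(W_3)
= (4)²·1 + (4)²·1 + (-2)²·1 = 36
σ(Q) = √36 ≈ 6.0000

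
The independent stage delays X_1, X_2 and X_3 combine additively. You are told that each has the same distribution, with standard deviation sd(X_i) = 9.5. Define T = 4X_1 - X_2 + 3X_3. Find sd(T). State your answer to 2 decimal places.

48.44

V(X_i) = (9.5)² = 90.25
By independence, V(T) = (4)²V(X_1) + (-1)²V(X_2) + (3)²V(X_3)
= (4)²·90.25 + (-1)²·90.25 + (3)²·90.25 = 2346.5
sd(T) = √2346.5 ≈ 48.44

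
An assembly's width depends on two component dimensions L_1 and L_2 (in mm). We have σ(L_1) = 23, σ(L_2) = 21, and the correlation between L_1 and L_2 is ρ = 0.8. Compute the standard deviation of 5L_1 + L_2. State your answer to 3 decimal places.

Var(L_1) = (23)² = 529;  Var(L_2) = (21)² = 441
Cov(L_1,L_2) = ρ·σ(L_1)·σ(L_2) = 0.8·23·21 = 386.4
Var(5L_1 + L_2) = (5)²·Var(L_1) + (1)²·Var(L_2) + 2·(5)·(1)·Cov(L_1,L_2)
= 25·529 + 1·441 + 10·386.4 = 17530
σ(5L_1 + L_2) = √17530 ≈ 132.401

132.401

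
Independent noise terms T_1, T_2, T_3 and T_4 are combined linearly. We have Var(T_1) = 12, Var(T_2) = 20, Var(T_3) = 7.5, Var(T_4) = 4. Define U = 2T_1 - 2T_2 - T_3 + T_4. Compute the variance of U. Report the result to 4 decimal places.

139.5000

By independence, Var(U) = (2)²Var(T_1) + (-2)²Var(T_2) + (-1)²Var(T_3) + (1)²Var(T_4)
= (2)²·12 + (-2)²·20 + (-1)²·7.5 + (1)²·4 = 139.5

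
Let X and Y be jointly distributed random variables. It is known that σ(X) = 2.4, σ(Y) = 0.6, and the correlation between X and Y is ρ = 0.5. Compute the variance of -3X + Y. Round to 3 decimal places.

47.880

Var(X) = (2.4)² = 5.76;  Var(Y) = (0.6)² = 0.36
Cov(X,Y) = ρ·σ(X)·σ(Y) = 0.5·2.4·0.6 = 0.72
Var(-3X + Y) = (-3)²·Var(X) + (1)²·Var(Y) + 2·(-3)·(1)·Cov(X,Y)
= 9·5.76 + 1·0.36 + -6·0.72 = 47.88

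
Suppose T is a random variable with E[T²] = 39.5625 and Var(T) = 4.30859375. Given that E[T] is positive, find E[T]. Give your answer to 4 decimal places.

5.9375

(E[T])² = E[T²] − Var(T) = 39.5625 − 4.30859375 = 35.25390625
E[T] = √35.25390625 = 5.9375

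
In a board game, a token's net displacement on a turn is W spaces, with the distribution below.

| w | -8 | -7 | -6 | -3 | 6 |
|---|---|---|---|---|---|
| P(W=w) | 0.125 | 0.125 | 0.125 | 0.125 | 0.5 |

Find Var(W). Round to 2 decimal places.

37.75

E[W] = (-8)(0.125) + (-7)(0.125) + (-6)(0.125) + (-3)(0.125) + (6)(0.5) = 0
E[W²] = (-8)²(0.125) + (-7)²(0.125) + (-6)²(0.125) + (-3)²(0.125) + (6)²(0.5) = 37.75
Var(W) = E[W²] − (E[W])² = 37.75 − (0)² = 37.75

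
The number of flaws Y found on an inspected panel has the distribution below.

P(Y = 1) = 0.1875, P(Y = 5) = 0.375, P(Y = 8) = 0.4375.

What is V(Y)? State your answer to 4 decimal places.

6.6211

E[Y] = (1)(0.1875) + (5)(0.375) + (8)(0.4375) = 5.5625
E[Y²] = (1)²(0.1875) + (5)²(0.375) + (8)²(0.4375) = 37.5625
V(Y) = E[Y²] − (E[Y])² = 37.5625 − (5.5625)² = 6.62109375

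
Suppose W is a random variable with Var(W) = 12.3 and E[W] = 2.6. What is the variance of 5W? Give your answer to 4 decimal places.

307.5000

Var(5W) = (5)²·Var(W) = 25·12.3 = 307.5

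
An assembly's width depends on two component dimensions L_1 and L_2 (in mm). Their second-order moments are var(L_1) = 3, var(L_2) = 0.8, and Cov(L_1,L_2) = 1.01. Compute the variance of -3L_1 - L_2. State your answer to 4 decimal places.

33.8600

var(-3L_1 - L_2) = (-3)²·var(L_1) + (-1)²·var(L_2) + 2·(-3)·(-1)·Cov(L_1,L_2)
= 9·3 + 1·0.8 + 6·1.01 = 33.86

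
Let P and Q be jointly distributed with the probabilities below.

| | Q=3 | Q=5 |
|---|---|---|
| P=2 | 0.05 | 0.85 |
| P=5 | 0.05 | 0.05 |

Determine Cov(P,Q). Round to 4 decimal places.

-0.2400

E[P] = 2.3,  E[Q] = 4.8
E[PQ] = 10.8
Cov(P,Q) = E[PQ] − E[P]E[Q] = 10.8 − (2.3)(4.8) = -0.24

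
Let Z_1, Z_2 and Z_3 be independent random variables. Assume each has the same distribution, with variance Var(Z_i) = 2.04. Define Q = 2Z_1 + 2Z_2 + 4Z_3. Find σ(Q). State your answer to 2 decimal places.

By independence, Var(Q) = (2)²Var(Z_1) + (2)²Var(Z_2) + (4)²Var(Z_3)
= (2)²·2.04 + (2)²·2.04 + (4)²·2.04 = 48.96
σ(Q) = √48.96 ≈ 7.00

7.00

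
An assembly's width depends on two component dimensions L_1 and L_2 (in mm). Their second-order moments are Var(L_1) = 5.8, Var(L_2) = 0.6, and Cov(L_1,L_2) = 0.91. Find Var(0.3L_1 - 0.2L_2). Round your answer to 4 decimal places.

Var(0.3L_1 - 0.2L_2) = (0.3)²·Var(L_1) + (-0.2)²·Var(L_2) + 2·(0.3)·(-0.2)·Cov(L_1,L_2)
= 0.09·5.8 + 0.04·0.6 + -0.12·0.91 = 0.4368

0.4368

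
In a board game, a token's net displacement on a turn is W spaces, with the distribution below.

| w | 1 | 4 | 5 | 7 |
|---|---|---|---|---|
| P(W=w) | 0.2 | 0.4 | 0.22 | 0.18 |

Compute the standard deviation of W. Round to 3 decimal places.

E[W] = (1)(0.2) + (4)(0.4) + (5)(0.22) + (7)(0.18) = 4.16
E[W²] = (1)²(0.2) + (4)²(0.4) + (5)²(0.22) + (7)²(0.18) = 20.92
Var(W) = E[W²] − (E[W])² = 20.92 − (4.16)² = 3.6144
SD(W) = √3.6144 ≈ 1.901

1.901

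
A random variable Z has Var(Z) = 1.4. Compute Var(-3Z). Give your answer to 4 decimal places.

Var(-3Z) = (-3)²·Var(Z) = 9·1.4 = 12.6

12.6000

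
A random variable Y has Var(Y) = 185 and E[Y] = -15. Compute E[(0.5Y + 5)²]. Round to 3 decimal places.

52.500

E[0.5Y + 5] = 0.5·-15 + 5 = -2.5
Var(0.5Y + 5) = (0.5)²·185 = 46.25
E[(0.5Y + 5)²] = Var((0.5Y + 5)) + (E[(0.5Y + 5)])² = 46.25 + (-2.5)² = 52.5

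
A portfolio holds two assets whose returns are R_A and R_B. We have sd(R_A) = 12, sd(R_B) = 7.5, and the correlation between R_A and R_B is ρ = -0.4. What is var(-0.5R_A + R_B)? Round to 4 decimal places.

128.2500

var(R_A) = (12)² = 144;  var(R_B) = (7.5)² = 56.25
Cov(R_A,R_B) = ρ·sd(R_A)·sd(R_B) = -0.4·12·7.5 = -36
var(-0.5R_A + R_B) = (-0.5)²·var(R_A) + (1)²·var(R_B) + 2·(-0.5)·(1)·Cov(R_A,R_B)
= 0.25·144 + 1·56.25 + -1·-36 = 128.25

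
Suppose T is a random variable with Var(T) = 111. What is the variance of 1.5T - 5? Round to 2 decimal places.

Var(1.5T - 5) = (1.5)²·Var(T) = 2.25·111 = 249.75

249.75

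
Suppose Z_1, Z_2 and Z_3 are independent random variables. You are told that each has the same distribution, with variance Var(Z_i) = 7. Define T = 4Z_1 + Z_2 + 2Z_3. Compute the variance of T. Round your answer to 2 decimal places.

By independence, Var(T) = (4)²Var(Z_1) + (1)²Var(Z_2) + (2)²Var(Z_3)
= (4)²·7 + (1)²·7 + (2)²·7 = 147

147.00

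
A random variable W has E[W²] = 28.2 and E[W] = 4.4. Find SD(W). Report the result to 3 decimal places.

var(W) = 28.2 − (4.4)² = 8.84
SD(W) = √8.84 ≈ 2.973

2.973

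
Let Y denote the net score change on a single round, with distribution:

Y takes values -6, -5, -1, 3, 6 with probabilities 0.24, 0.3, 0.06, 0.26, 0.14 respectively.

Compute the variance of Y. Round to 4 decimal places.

E[Y] = (-6)(0.24) + (-5)(0.3) + (-1)(0.06) + (3)(0.26) + (6)(0.14) = -1.38
E[Y²] = (-6)²(0.24) + (-5)²(0.3) + (-1)²(0.06) + (3)²(0.26) + (6)²(0.14) = 23.58
Var(Y) = E[Y²] − (E[Y])² = 23.58 − (-1.38)² = 21.6756

21.6756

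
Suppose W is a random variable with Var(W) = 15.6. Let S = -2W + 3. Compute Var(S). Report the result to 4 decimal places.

Var(-2W + 3) = (-2)²·Var(W) = 4·15.6 = 62.4

62.4000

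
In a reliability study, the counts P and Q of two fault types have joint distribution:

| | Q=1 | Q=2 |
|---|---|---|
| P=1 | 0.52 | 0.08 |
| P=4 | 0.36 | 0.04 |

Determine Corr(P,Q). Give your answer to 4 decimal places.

-0.0503

E[P] = 2.2,  E[Q] = 1.12
E[PQ] = 2.44
Cov(P,Q) = E[PQ] − E[P]E[Q] = 2.44 − (2.2)(1.12) = -0.024
Var(P) = 2.16,  Var(Q) = 0.1056
ρ = -0.024 / √(2.16·0.1056) ≈ -0.0503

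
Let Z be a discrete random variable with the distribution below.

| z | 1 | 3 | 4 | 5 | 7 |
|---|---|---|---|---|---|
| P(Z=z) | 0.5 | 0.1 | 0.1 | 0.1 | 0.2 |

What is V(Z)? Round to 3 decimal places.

5.690

E[Z] = (1)(0.5) + (3)(0.1) + (4)(0.1) + (5)(0.1) + (7)(0.2) = 3.1
E[Z²] = (1)²(0.5) + (3)²(0.1) + (4)²(0.1) + (5)²(0.1) + (7)²(0.2) = 15.3
V(Z) = E[Z²] − (E[Z])² = 15.3 − (3.1)² = 5.69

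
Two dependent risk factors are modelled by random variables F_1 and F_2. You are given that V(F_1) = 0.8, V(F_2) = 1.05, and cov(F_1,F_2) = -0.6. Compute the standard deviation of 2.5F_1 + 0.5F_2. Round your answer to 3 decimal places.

1.940

V(2.5F_1 + 0.5F_2) = (2.5)²·V(F_1) + (0.5)²·V(F_2) + 2·(2.5)·(0.5)·cov(F_1,F_2)
= 6.25·0.8 + 0.25·1.05 + 2.5·-0.6 = 3.7625
σ(2.5F_1 + 0.5F_2) = √3.7625 ≈ 1.940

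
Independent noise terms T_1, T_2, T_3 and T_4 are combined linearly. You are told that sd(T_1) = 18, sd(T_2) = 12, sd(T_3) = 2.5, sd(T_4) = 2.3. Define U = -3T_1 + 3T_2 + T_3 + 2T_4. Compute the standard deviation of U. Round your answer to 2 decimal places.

65.11

Var(T_1) = 324, Var(T_2) = 144, Var(T_3) = 6.25, Var(T_4) = 5.29
By independence, Var(U) = (-3)²Var(T_1) + (3)²Var(T_2) + (1)²Var(T_3) + (2)²Var(T_4)
= (-3)²·324 + (3)²·144 + (1)²·6.25 + (2)²·5.29 = 4239.41
sd(U) = √4239.41 ≈ 65.11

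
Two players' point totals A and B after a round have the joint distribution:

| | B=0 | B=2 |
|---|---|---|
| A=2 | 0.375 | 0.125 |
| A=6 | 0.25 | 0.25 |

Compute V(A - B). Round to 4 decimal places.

E[A] = 4,  E[B] = 0.75,  E[AB] = 3.5
V(A) = 20 − (4)² = 4;  V(B) = 1.5 − (0.75)² = 0.9375
Cov(A,B) = 3.5 − (4)(0.75) = 0.5
V(A - B) = (1)²·4 + (-1)²·0.9375 + 2·(1)·(-1)·0.5 = 3.9375

3.9375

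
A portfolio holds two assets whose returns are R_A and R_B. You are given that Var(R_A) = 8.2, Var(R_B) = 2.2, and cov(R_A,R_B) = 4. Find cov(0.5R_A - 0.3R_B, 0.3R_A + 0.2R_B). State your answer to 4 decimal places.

cov(0.5R_A - 0.3R_B, 0.3R_A + 0.2R_B) = (0.5)(0.3)Var(R_A) + (-0.3)(0.2)Var(R_B) + [(0.5)(0.2) + (-0.3)(0.3)]cov(R_A,R_B)
= 0.15·8.2 + -0.06·2.2 + 0.01·4 = 1.138

1.1380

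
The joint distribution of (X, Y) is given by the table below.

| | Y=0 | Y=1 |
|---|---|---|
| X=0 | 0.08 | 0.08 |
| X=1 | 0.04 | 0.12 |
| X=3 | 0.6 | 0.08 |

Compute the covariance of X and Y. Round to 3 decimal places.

E[X] = 2.2,  E[Y] = 0.28
E[XY] = 0.36
cov(X,Y) = E[XY] − E[X]E[Y] = 0.36 − (2.2)(0.28) = -0.256

-0.256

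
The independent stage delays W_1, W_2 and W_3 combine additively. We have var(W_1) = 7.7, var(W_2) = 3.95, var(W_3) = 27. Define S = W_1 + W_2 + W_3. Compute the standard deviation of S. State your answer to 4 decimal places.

By independence, var(S) = (1)²var(W_1) + (1)²var(W_2) + (1)²var(W_3)
= (1)²·7.7 + (1)²·3.95 + (1)²·27 = 38.65
SD(S) = √38.65 ≈ 6.2169

6.2169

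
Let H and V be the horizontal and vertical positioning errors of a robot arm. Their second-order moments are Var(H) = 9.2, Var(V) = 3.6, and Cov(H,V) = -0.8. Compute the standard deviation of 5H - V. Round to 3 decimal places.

15.543

Var(5H - V) = (5)²·Var(H) + (-1)²·Var(V) + 2·(5)·(-1)·Cov(H,V)
= 25·9.2 + 1·3.6 + -10·-0.8 = 241.6
sd(5H - V) = √241.6 ≈ 15.543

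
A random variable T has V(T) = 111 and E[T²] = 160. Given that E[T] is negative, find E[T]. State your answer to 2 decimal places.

(E[T])² = E[T²] − V(T) = 160 − 111 = 49
E[T] = −√49 = -7

-7.00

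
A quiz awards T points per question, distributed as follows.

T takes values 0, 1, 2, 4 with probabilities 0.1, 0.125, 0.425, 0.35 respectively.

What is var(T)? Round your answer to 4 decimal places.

E[T] = (0)(0.1) + (1)(0.125) + (2)(0.425) + (4)(0.35) = 2.375
E[T²] = (0)²(0.1) + (1)²(0.125) + (2)²(0.425) + (4)²(0.35) = 7.425
var(T) = E[T²] − (E[T])² = 7.425 − (2.375)² = 1.784375

1.7844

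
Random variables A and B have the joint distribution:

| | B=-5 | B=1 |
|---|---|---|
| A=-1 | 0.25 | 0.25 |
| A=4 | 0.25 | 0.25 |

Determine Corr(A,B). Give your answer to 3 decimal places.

0.000

E[A] = 1.5,  E[B] = -2
E[AB] = -3
Cov(A,B) = E[AB] − E[A]E[B] = -3 − (1.5)(-2) = 0
Var(A) = 6.25,  Var(B) = 9
ρ = 0 / √(6.25·9) ≈ 0.000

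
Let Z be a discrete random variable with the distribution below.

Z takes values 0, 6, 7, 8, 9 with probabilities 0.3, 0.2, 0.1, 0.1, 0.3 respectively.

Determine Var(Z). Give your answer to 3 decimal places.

13.640

E[Z] = (0)(0.3) + (6)(0.2) + (7)(0.1) + (8)(0.1) + (9)(0.3) = 5.4
E[Z²] = (0)²(0.3) + (6)²(0.2) + (7)²(0.1) + (8)²(0.1) + (9)²(0.3) = 42.8
Var(Z) = E[Z²] − (E[Z])² = 42.8 − (5.4)² = 13.64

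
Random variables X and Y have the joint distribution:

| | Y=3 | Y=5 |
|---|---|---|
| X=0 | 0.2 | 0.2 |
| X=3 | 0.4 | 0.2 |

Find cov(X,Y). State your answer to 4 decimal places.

E[X] = 1.8,  E[Y] = 3.8
E[XY] = 6.6
cov(X,Y) = E[XY] − E[X]E[Y] = 6.6 − (1.8)(3.8) = -0.24

-0.2400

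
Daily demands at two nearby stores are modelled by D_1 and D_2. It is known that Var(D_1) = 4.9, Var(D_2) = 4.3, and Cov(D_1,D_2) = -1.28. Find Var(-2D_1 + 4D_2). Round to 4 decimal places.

108.8800

Var(-2D_1 + 4D_2) = (-2)²·Var(D_1) + (4)²·Var(D_2) + 2·(-2)·(4)·Cov(D_1,D_2)
= 4·4.9 + 16·4.3 + -16·-1.28 = 108.88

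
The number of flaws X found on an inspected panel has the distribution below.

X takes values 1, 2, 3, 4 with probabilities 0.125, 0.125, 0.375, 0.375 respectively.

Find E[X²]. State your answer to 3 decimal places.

10.000

E[X²] = (1)²(0.125) + (2)²(0.125) + (3)²(0.375) + (4)²(0.375) = 10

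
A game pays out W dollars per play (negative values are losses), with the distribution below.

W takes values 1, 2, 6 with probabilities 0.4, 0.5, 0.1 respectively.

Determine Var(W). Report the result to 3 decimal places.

E[W] = (1)(0.4) + (2)(0.5) + (6)(0.1) = 2
E[W²] = (1)²(0.4) + (2)²(0.5) + (6)²(0.1) = 6
Var(W) = E[W²] − (E[W])² = 6 − (2)² = 2

2.000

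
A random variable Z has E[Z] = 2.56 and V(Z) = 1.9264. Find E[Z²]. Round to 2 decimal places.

E[Z²] = V(Z) + (E[Z])² = 1.9264 + (2.56)² = 8.48

8.48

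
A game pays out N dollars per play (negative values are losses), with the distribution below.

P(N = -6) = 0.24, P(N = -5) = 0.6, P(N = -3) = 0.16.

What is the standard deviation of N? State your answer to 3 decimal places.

E[N] = (-6)(0.24) + (-5)(0.6) + (-3)(0.16) = -4.92
E[N²] = (-6)²(0.24) + (-5)²(0.6) + (-3)²(0.16) = 25.08
Var(N) = E[N²] − (E[N])² = 25.08 − (-4.92)² = 0.8736
SD(N) = √0.8736 ≈ 0.935

0.935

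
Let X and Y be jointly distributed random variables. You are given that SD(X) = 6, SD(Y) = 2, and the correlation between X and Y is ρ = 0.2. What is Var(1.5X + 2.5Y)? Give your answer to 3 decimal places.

124.000

Var(X) = (6)² = 36;  Var(Y) = (2)² = 4
Cov(X,Y) = ρ·SD(X)·SD(Y) = 0.2·6·2 = 2.4
Var(1.5X + 2.5Y) = (1.5)²·Var(X) + (2.5)²·Var(Y) + 2·(1.5)·(2.5)·Cov(X,Y)
= 2.25·36 + 6.25·4 + 7.5·2.4 = 124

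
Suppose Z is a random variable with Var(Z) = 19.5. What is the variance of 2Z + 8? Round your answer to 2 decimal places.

Var(2Z + 8) = (2)²·Var(Z) = 4·19.5 = 78

78.00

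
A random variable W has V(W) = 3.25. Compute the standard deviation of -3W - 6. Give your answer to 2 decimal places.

V(-3W - 6) = (-3)²·3.25 = 29.25
SD(-3W - 6) = √29.25 ≈ 5.41

5.41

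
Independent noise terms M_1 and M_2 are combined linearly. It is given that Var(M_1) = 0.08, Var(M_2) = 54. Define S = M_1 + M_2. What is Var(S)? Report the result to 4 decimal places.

54.0800

By independence, Var(S) = (1)²Var(M_1) + (1)²Var(M_2)
= (1)²·0.08 + (1)²·54 = 54.08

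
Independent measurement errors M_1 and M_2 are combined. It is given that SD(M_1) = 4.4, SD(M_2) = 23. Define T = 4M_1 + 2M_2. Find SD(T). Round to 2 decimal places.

49.25

Var(M_1) = 19.36, Var(M_2) = 529
By independence, Var(T) = (4)²Var(M_1) + (2)²Var(M_2)
= (4)²·19.36 + (2)²·529 = 2425.76
SD(T) = √2425.76 ≈ 49.25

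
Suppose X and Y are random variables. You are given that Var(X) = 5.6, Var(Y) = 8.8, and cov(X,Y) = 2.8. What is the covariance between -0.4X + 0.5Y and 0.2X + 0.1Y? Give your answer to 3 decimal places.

cov(-0.4X + 0.5Y, 0.2X + 0.1Y) = (-0.4)(0.2)Var(X) + (0.5)(0.1)Var(Y) + [(-0.4)(0.1) + (0.5)(0.2)]cov(X,Y)
= -0.08·5.6 + 0.05·8.8 + 0.06·2.8 = 0.16

0.160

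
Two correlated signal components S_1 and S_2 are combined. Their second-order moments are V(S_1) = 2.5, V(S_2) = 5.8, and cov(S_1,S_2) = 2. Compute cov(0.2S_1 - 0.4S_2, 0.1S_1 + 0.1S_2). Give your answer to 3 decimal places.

-0.222

cov(0.2S_1 - 0.4S_2, 0.1S_1 + 0.1S_2) = (0.2)(0.1)V(S_1) + (-0.4)(0.1)V(S_2) + [(0.2)(0.1) + (-0.4)(0.1)]cov(S_1,S_2)
= 0.02·2.5 + -0.04·5.8 + -0.02·2 = -0.222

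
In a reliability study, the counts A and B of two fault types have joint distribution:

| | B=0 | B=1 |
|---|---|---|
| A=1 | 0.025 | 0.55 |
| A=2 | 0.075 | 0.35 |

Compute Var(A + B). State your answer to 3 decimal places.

0.269

E[A] = 1.425,  E[B] = 0.9,  E[AB] = 1.25
Var(A) = 2.275 − (1.425)² = 0.244375;  Var(B) = 0.9 − (0.9)² = 0.09
Cov(A,B) = 1.25 − (1.425)(0.9) = -0.0325
Var(A + B) = (1)²·0.244375 + (1)²·0.09 + 2·(1)·(1)·-0.0325 = 0.269375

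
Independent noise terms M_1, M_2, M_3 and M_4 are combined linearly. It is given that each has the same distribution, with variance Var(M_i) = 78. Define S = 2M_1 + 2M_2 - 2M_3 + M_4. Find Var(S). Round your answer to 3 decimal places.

By independence, Var(S) = (2)²Var(M_1) + (2)²Var(M_2) + (-2)²Var(M_3) + (1)²Var(M_4)
= (2)²·78 + (2)²·78 + (-2)²·78 + (1)²·78 = 1014

1014.000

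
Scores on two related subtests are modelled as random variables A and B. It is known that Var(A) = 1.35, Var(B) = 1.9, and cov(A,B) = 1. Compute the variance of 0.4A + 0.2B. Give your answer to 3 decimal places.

Var(0.4A + 0.2B) = (0.4)²·Var(A) + (0.2)²·Var(B) + 2·(0.4)·(0.2)·cov(A,B)
= 0.16·1.35 + 0.04·1.9 + 0.16·1 = 0.452

0.452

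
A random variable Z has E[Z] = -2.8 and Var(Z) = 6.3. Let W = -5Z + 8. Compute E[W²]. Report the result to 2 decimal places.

E[-5Z + 8] = -5·-2.8 + 8 = 22
Var(-5Z + 8) = (-5)²·6.3 = 157.5
E[W²] = Var(W) + (E[W])² = 157.5 + (22)² = 641.5

641.50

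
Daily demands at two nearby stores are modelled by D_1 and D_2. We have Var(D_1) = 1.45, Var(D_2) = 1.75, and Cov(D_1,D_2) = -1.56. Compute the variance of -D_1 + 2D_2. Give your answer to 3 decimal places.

14.690

Var(-D_1 + 2D_2) = (-1)²·Var(D_1) + (2)²·Var(D_2) + 2·(-1)·(2)·Cov(D_1,D_2)
= 1·1.45 + 4·1.75 + -4·-1.56 = 14.69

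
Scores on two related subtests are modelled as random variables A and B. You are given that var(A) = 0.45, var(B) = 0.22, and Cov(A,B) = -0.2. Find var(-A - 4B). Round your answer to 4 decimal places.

var(-A - 4B) = (-1)²·var(A) + (-4)²·var(B) + 2·(-1)·(-4)·Cov(A,B)
= 1·0.45 + 16·0.22 + 8·-0.2 = 2.37

2.3700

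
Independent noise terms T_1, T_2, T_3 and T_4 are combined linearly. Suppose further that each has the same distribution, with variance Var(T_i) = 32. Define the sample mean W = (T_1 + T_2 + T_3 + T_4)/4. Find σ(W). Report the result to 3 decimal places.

By independence, Var(W) = (0.25)²Var(T_1) + (0.25)²Var(T_2) + (0.25)²Var(T_3) + (0.25)²Var(T_4)
= (0.25)²·32 + (0.25)²·32 + (0.25)²·32 + (0.25)²·32 = 8
σ(W) = √8 ≈ 2.828

2.828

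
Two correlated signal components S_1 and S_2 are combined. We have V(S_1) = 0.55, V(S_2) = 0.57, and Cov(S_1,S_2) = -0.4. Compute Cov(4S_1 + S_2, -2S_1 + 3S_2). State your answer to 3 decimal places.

Cov(4S_1 + S_2, -2S_1 + 3S_2) = (4)(-2)V(S_1) + (1)(3)V(S_2) + [(4)(3) + (1)(-2)]Cov(S_1,S_2)
= -8·0.55 + 3·0.57 + 10·-0.4 = -6.69

-6.690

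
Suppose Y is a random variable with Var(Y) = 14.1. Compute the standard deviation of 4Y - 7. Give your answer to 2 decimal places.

Var(4Y - 7) = (4)²·14.1 = 225.6
σ(4Y - 7) = √225.6 ≈ 15.02

15.02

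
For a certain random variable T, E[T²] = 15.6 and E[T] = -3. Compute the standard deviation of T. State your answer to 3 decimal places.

2.569

Var(T) = 15.6 − (-3)² = 6.6
SD(T) = √6.6 ≈ 2.569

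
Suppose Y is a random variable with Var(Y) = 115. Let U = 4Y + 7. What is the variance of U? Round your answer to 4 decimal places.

1840.0000

Var(4Y + 7) = (4)²·Var(Y) = 16·115 = 1840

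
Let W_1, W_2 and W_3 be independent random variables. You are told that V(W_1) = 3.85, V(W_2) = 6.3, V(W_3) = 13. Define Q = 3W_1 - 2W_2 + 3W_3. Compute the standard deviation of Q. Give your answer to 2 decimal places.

By independence, V(Q) = (3)²V(W_1) + (-2)²V(W_2) + (3)²V(W_3)
= (3)²·3.85 + (-2)²·6.3 + (3)²·13 = 176.85
σ(Q) = √176.85 ≈ 13.30

13.30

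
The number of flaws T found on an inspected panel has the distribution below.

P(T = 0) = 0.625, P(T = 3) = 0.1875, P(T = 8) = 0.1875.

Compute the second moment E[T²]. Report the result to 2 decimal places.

13.69

E[T²] = (0)²(0.625) + (3)²(0.1875) + (8)²(0.1875) = 13.6875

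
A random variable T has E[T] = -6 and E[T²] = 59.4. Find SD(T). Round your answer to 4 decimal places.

var(T) = 59.4 − (-6)² = 23.4
SD(T) = √23.4 ≈ 4.8374

4.8374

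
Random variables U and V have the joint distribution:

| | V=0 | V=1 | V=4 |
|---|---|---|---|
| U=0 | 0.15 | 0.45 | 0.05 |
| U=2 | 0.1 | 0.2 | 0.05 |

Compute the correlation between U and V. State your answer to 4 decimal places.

0.0636

E[U] = 0.7,  E[V] = 1.05
E[UV] = 0.8
Cov(U,V) = E[UV] − E[U]E[V] = 0.8 − (0.7)(1.05) = 0.065
Var(U) = 0.91,  Var(V) = 1.1475
ρ = 0.065 / √(0.91·1.1475) ≈ 0.0636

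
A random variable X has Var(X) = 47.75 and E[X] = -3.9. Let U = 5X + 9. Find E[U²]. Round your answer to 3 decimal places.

E[5X + 9] = 5·-3.9 + 9 = -10.5
Var(5X + 9) = (5)²·47.75 = 1193.75
E[U²] = Var(U) + (E[U])² = 1193.75 + (-10.5)² = 1304

1304.000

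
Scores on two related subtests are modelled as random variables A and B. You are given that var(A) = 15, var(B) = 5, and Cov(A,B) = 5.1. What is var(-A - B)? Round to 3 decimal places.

30.200

var(-A - B) = (-1)²·var(A) + (-1)²·var(B) + 2·(-1)·(-1)·Cov(A,B)
= 1·15 + 1·5 + 2·5.1 = 30.2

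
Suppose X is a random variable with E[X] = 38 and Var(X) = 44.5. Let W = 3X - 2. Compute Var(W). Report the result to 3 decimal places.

Var(3X - 2) = (3)²·Var(X) = 9·44.5 = 400.5

400.500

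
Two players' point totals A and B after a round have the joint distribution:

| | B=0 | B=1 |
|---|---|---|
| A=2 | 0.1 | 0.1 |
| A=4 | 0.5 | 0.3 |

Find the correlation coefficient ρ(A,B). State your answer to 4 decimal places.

-0.1021

E[A] = 3.6,  E[B] = 0.4
E[AB] = 1.4
cov(A,B) = E[AB] − E[A]E[B] = 1.4 − (3.6)(0.4) = -0.04
V(A) = 0.64,  V(B) = 0.24
ρ = -0.04 / √(0.64·0.24) ≈ -0.1021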